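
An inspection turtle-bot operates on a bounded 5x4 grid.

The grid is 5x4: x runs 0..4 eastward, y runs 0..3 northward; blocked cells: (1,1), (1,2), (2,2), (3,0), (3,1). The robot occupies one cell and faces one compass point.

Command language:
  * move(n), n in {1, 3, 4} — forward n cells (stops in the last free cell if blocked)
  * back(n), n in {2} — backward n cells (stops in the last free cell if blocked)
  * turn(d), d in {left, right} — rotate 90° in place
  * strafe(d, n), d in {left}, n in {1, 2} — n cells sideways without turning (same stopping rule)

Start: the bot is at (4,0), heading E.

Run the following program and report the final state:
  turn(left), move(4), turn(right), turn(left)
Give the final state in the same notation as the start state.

at (4,3), heading N

from: at (4,0), heading E
1. turn(left) → at (4,0), heading N
2. move(4) → at (4,3), heading N
3. turn(right) → at (4,3), heading E
4. turn(left) → at (4,3), heading N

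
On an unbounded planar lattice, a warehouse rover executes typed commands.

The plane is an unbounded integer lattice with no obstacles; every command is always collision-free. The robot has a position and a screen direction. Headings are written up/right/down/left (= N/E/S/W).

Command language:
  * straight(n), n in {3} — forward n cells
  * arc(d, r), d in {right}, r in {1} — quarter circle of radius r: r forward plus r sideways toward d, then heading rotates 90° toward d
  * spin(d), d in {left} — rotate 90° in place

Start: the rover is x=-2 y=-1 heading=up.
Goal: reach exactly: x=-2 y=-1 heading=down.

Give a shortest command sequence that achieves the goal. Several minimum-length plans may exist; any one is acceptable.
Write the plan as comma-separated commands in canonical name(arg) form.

spin(left), spin(left)

start: x=-2 y=-1 heading=up
1. spin(left) → x=-2 y=-1 heading=left
2. spin(left) → x=-2 y=-1 heading=down
no 1-step plan works, so 2 is optimal.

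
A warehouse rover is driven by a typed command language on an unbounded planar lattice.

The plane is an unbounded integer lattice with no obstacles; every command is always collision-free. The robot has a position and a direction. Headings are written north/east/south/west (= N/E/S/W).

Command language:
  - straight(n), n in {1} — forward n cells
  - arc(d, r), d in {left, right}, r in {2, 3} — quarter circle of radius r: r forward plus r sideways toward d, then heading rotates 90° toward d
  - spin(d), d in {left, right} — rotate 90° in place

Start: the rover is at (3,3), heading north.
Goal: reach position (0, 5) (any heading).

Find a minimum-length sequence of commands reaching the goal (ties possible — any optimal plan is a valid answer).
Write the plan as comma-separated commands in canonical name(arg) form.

begin: at (3,3), heading north
1. arc(left, 2) → at (1,5), heading west
2. straight(1) → at (0,5), heading west
no 1-step plan works, so 2 is optimal.

arc(left, 2), straight(1)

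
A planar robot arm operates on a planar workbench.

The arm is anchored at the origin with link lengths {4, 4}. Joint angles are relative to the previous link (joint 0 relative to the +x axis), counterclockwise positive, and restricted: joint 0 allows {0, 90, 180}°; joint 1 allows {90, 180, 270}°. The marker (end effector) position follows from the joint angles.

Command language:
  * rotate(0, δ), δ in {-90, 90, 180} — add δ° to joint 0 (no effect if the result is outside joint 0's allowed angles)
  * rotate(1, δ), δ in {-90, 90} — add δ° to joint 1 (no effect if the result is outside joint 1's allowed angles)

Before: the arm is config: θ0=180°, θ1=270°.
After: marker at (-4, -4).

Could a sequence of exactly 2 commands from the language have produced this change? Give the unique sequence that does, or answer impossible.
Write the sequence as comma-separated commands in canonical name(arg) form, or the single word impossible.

rotate(1, -90), rotate(1, -90)

begin: config: θ0=180°, θ1=270°
1. rotate(1, -90) → config: θ0=180°, θ1=180°
2. rotate(1, -90) → config: θ0=180°, θ1=90°
all 25 alternatives checked — unique.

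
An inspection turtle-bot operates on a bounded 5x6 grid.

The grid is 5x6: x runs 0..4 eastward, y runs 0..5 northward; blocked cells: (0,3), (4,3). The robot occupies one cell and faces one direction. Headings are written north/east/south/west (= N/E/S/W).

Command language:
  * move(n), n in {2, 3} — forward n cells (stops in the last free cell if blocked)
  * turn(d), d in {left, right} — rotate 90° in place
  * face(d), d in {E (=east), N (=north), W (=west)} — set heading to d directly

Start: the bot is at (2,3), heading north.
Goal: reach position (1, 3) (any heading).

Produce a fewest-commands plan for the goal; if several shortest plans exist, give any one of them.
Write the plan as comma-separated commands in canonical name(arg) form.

from: at (2,3), heading north
1. turn(left) → at (2,3), heading west
2. move(3) → at (1,3), heading west
minimal: 2 command(s), checked below 2.

turn(left), move(3)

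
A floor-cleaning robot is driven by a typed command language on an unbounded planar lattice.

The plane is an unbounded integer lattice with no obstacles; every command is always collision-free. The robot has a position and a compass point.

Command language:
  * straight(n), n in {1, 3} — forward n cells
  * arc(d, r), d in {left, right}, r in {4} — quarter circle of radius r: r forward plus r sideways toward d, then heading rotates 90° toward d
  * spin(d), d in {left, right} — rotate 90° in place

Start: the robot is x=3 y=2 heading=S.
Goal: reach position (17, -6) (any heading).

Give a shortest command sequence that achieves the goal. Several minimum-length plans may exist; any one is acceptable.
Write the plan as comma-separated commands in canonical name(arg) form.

t0: x=3 y=2 heading=S
1. arc(left, 4) → x=7 y=-2 heading=E
2. straight(3) → x=10 y=-2 heading=E
3. straight(3) → x=13 y=-2 heading=E
4. arc(right, 4) → x=17 y=-6 heading=S
minimal: 4 command(s), checked below 4.

arc(left, 4), straight(3), straight(3), arc(right, 4)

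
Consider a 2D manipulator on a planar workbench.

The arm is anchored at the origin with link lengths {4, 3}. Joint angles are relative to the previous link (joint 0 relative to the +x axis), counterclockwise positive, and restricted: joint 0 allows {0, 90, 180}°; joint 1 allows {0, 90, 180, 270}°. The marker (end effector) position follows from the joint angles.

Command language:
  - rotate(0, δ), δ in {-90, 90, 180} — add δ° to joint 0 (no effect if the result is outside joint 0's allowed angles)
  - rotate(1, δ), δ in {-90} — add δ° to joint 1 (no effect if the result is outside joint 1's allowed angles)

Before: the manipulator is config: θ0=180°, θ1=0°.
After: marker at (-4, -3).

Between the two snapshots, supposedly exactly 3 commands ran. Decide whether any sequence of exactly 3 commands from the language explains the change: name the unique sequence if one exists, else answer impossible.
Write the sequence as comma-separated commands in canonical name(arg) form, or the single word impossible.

rotate(1, -90), rotate(1, -90), rotate(1, -90)

begin: config: θ0=180°, θ1=0°
1. rotate(1, -90) → config: θ0=180°, θ1=270°
2. rotate(1, -90) → config: θ0=180°, θ1=180°
3. rotate(1, -90) → config: θ0=180°, θ1=90°
no rival 3-sequence matches.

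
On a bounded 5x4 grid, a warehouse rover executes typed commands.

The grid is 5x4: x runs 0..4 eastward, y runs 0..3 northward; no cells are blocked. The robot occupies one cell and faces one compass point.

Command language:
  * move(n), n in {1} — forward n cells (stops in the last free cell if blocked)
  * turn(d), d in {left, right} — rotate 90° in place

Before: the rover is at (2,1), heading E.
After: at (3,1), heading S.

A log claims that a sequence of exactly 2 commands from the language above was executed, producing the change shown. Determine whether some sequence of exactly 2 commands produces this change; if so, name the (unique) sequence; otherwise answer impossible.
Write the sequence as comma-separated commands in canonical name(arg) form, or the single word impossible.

move(1), turn(right)

key: position moved to (3,1) AND the heading swung to S — translation plus rotation needed
t0: at (2,1), heading E
t=1 move(1) ⇒ at (3,1), heading E
t=2 turn(right) ⇒ at (3,1), heading S
no other 2-command option fits: unique.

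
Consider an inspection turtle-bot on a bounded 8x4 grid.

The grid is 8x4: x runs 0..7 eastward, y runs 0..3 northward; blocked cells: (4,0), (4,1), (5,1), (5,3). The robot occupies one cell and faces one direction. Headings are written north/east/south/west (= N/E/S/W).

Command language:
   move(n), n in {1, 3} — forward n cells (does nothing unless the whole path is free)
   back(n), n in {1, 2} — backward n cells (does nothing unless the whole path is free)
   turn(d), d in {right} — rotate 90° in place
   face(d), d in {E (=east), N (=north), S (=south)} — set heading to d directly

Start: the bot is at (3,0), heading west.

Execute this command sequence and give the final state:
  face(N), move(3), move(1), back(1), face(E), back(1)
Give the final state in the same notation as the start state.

at (2,2), heading east

from: at (3,0), heading west
1. face(N) → at (3,0), heading north
2. move(3) → at (3,3), heading north
3. move(1) → at (3,3), heading north
4. back(1) → at (3,2), heading north
5. face(E) → at (3,2), heading east
6. back(1) → at (2,2), heading east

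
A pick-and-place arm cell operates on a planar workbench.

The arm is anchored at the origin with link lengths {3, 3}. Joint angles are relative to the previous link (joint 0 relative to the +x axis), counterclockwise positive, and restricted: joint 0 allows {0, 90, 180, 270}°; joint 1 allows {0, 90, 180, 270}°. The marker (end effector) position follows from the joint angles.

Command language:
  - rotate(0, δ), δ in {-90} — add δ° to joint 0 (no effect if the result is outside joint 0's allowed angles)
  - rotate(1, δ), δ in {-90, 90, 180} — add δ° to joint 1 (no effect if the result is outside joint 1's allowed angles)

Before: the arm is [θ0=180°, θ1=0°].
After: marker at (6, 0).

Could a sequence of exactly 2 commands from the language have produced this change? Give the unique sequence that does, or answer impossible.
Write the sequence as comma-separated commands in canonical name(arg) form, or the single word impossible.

rotate(0, -90), rotate(0, -90)

start: [θ0=180°, θ1=0°]
step 1 (rotate(0, -90)): [θ0=90°, θ1=0°]
step 2 (rotate(0, -90)): [θ0=0°, θ1=0°]
all 16 alternatives checked — unique.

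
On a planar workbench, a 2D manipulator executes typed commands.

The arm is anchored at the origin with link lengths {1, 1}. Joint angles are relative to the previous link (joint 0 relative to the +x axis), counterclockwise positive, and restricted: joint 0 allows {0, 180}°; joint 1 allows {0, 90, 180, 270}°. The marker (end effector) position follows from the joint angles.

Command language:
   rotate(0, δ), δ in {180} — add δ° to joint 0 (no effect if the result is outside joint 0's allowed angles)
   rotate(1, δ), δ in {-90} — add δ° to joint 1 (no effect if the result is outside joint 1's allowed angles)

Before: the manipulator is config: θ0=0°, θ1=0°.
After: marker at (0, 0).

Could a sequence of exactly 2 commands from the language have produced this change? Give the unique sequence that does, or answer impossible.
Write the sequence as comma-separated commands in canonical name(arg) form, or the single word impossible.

rotate(1, -90), rotate(1, -90)

start: config: θ0=0°, θ1=0°
t=1 rotate(1, -90) ⇒ config: θ0=0°, θ1=270°
t=2 rotate(1, -90) ⇒ config: θ0=0°, θ1=180°
no rival 2-sequence matches.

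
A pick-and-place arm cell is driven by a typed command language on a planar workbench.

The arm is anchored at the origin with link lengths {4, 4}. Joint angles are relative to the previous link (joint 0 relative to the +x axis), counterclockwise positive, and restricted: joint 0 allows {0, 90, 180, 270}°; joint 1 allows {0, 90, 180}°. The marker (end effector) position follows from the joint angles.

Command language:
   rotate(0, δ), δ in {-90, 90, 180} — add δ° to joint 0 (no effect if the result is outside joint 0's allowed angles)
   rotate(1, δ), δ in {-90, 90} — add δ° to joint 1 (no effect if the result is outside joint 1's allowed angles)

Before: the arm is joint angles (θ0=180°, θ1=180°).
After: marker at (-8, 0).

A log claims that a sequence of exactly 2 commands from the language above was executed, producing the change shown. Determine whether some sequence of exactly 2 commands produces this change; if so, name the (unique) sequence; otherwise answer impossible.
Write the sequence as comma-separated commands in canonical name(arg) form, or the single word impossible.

t0: joint angles (θ0=180°, θ1=180°)
1. rotate(1, -90) → joint angles (θ0=180°, θ1=90°)
2. rotate(1, -90) → joint angles (θ0=180°, θ1=0°)
all 25 alternatives checked — unique.

rotate(1, -90), rotate(1, -90)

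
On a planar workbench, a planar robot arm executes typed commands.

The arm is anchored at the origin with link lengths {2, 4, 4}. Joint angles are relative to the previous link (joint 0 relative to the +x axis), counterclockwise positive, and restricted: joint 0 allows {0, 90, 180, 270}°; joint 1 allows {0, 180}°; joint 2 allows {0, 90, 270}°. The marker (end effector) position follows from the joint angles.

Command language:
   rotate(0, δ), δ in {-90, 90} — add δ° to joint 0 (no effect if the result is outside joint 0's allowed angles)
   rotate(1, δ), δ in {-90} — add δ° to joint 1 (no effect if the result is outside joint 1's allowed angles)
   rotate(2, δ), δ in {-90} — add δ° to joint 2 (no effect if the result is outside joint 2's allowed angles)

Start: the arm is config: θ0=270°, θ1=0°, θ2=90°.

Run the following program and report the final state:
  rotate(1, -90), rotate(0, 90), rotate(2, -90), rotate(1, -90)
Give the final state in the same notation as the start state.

config: θ0=0°, θ1=0°, θ2=0°

t0: config: θ0=270°, θ1=0°, θ2=90°
[1] after rotate(1, -90): config: θ0=270°, θ1=0°, θ2=90°
[2] after rotate(0, 90): config: θ0=0°, θ1=0°, θ2=90°
[3] after rotate(2, -90): config: θ0=0°, θ1=0°, θ2=0°
[4] after rotate(1, -90): config: θ0=0°, θ1=0°, θ2=0°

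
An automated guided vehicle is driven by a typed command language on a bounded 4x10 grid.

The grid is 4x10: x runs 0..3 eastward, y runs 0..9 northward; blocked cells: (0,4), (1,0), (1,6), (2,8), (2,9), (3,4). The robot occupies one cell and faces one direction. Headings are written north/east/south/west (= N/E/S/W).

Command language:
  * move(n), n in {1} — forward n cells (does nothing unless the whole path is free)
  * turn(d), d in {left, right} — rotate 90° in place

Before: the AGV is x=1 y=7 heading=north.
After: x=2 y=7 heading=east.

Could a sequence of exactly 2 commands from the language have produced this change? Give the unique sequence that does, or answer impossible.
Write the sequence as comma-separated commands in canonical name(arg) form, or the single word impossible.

key: position moved to (2,7) AND the heading swung to E — translation plus rotation needed
initial: x=1 y=7 heading=north
step 1 (turn(right)): x=1 y=7 heading=east
step 2 (move(1)): x=2 y=7 heading=east
no other 2-command option fits: unique.

turn(right), move(1)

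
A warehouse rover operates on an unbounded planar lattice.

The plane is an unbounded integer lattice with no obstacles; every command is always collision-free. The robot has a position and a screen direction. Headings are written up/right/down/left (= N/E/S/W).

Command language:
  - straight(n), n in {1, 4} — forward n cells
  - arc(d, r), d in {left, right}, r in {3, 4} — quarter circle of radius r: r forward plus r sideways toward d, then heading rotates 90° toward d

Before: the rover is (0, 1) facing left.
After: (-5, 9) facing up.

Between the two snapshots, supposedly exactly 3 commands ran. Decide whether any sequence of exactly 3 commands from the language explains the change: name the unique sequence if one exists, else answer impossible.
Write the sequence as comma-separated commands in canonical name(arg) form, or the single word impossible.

key: running straight(4) before straight(1) would end elsewhere — order is forced
t0: (0, 1) facing left
t=1 straight(1) ⇒ (-1, 1) facing left
t=2 arc(right, 4) ⇒ (-5, 5) facing up
t=3 straight(4) ⇒ (-5, 9) facing up
uniquely the one of 216 3-step routes that fits.

straight(1), arc(right, 4), straight(4)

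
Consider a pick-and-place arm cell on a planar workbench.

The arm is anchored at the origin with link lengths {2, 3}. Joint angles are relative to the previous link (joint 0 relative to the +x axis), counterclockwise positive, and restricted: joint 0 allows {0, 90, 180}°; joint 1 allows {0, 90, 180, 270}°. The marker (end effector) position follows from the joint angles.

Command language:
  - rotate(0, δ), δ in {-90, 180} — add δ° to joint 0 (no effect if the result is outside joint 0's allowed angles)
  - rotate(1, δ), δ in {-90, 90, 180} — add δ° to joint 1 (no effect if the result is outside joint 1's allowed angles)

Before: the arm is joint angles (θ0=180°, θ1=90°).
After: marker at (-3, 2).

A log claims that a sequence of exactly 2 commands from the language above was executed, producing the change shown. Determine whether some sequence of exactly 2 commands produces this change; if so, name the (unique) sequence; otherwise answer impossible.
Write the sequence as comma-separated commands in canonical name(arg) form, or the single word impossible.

key: running rotate(0, 180) before rotate(0, -90) would end elsewhere — order is forced
from: joint angles (θ0=180°, θ1=90°)
t=1 rotate(0, -90) ⇒ joint angles (θ0=90°, θ1=90°)
t=2 rotate(0, 180) ⇒ joint angles (θ0=90°, θ1=90°)
no other 2-command option fits: unique.

rotate(0, -90), rotate(0, 180)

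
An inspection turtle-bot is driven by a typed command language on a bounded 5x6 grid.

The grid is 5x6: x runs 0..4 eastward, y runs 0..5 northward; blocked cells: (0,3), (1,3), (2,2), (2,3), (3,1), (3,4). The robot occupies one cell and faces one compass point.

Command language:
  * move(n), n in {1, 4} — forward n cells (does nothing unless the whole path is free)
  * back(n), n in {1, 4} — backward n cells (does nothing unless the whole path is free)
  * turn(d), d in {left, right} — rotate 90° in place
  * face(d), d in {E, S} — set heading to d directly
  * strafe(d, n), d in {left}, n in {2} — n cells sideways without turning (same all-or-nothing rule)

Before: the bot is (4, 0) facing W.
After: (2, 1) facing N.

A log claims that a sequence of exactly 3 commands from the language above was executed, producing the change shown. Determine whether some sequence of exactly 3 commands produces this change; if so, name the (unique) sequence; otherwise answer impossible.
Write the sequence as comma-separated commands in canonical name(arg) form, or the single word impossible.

key: cell and facing (now N) both changed — the 3 commands mix motion and turning
initial: (4, 0) facing W
step 1 (turn(right)): (4, 0) facing N
step 2 (strafe(left, 2)): (2, 0) facing N
step 3 (move(1)): (2, 1) facing N
no other 3-command option fits: unique.

turn(right), strafe(left, 2), move(1)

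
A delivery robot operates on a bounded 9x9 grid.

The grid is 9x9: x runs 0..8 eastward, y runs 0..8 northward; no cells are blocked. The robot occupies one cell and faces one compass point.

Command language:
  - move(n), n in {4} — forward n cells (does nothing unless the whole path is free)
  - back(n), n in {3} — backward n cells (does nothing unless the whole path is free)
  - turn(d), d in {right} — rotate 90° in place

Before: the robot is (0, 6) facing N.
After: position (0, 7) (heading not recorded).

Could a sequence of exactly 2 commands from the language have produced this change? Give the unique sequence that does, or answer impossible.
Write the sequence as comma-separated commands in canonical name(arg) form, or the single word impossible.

back(3), move(4)

key: order matters: swapping back(3) and move(4) lands elsewhere
initial: (0, 6) facing N
1. back(3) → (0, 3) facing N
2. move(4) → (0, 7) facing N
uniquely the one of 9 2-step routes that fits.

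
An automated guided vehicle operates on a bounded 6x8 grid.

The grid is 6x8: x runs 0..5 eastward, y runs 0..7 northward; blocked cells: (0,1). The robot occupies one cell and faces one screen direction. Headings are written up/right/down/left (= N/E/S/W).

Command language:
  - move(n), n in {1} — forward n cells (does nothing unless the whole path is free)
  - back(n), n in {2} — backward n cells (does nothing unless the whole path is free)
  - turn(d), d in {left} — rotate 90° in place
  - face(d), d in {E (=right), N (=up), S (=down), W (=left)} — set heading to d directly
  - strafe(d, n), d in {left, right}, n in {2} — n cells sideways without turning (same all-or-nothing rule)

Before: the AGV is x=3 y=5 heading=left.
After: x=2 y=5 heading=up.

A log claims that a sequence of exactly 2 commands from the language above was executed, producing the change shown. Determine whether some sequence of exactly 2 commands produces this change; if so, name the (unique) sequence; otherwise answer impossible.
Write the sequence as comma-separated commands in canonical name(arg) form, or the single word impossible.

key: running face(N) before move(1) would end elsewhere — order is forced
from: x=3 y=5 heading=left
step 1 (move(1)): x=2 y=5 heading=left
step 2 (face(N)): x=2 y=5 heading=up
no rival 2-sequence matches.

move(1), face(N)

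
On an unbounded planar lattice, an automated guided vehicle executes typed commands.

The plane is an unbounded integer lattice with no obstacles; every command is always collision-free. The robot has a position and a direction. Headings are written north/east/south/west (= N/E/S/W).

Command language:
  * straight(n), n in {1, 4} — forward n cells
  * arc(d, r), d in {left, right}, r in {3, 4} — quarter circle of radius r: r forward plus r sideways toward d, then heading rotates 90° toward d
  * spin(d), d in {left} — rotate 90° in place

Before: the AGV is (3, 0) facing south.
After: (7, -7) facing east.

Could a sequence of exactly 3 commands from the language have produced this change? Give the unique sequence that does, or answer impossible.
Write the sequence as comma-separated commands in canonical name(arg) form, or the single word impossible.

key: order matters: swapping straight(4) and straight(1) lands elsewhere
start: (3, 0) facing south
1. straight(4) → (3, -4) facing south
2. arc(left, 3) → (6, -7) facing east
3. straight(1) → (7, -7) facing east
uniquely the one of 343 3-step routes that fits.

straight(4), arc(left, 3), straight(1)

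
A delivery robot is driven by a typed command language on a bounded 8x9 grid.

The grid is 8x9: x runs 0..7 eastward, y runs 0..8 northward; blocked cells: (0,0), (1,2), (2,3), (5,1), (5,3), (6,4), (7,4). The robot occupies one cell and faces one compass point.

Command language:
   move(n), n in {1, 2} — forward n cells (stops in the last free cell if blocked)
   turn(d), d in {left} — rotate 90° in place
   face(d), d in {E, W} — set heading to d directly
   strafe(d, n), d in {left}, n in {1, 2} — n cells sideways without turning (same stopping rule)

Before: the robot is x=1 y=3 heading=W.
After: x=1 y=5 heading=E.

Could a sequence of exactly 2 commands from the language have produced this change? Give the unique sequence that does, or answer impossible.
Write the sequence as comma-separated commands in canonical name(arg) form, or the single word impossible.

key: order matters: swapping face(E) and strafe(left, 2) lands elsewhere
start: x=1 y=3 heading=W
step 1 (face(E)): x=1 y=3 heading=E
step 2 (strafe(left, 2)): x=1 y=5 heading=E
no other 2-command option fits: unique.

face(E), strafe(left, 2)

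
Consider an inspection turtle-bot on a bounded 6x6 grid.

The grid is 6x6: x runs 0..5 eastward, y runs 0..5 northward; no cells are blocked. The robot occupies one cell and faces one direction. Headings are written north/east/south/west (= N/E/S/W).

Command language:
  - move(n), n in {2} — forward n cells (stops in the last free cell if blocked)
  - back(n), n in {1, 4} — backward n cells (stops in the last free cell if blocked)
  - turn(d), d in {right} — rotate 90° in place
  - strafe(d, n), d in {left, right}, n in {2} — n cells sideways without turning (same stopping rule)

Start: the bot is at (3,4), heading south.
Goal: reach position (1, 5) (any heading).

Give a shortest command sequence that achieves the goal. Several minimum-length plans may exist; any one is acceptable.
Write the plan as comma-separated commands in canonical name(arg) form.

t0: at (3,4), heading south
t=1 back(4) ⇒ at (3,5), heading south
t=2 strafe(right, 2) ⇒ at (1,5), heading south
minimal: 2 command(s), checked below 2.

back(4), strafe(right, 2)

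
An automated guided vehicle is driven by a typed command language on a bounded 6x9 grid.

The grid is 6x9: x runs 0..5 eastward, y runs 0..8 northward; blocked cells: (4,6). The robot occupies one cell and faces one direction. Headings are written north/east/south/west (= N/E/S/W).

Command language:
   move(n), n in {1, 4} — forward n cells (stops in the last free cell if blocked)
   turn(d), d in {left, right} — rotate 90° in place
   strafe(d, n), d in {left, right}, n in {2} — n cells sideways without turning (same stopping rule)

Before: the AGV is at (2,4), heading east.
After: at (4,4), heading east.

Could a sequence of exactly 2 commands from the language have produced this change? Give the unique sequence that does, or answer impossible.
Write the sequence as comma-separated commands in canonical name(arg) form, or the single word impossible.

key: heading stays E — no command in the sequence turns
start: at (2,4), heading east
1. move(1) → at (3,4), heading east
2. move(1) → at (4,4), heading east
no rival 2-sequence matches.

move(1), move(1)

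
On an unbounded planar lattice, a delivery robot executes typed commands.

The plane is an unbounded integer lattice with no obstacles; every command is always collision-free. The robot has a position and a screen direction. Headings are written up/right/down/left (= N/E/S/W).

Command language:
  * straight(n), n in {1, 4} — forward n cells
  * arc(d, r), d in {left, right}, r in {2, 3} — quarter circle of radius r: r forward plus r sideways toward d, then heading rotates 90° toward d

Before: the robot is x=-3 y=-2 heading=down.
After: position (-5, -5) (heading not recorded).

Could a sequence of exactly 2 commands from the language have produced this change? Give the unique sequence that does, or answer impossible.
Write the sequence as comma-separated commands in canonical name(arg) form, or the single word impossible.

straight(1), arc(right, 2)

key: order matters: swapping straight(1) and arc(right, 2) lands elsewhere
t0: x=-3 y=-2 heading=down
1. straight(1) → x=-3 y=-3 heading=down
2. arc(right, 2) → x=-5 y=-5 heading=left
uniquely the one of 36 2-step routes that fits.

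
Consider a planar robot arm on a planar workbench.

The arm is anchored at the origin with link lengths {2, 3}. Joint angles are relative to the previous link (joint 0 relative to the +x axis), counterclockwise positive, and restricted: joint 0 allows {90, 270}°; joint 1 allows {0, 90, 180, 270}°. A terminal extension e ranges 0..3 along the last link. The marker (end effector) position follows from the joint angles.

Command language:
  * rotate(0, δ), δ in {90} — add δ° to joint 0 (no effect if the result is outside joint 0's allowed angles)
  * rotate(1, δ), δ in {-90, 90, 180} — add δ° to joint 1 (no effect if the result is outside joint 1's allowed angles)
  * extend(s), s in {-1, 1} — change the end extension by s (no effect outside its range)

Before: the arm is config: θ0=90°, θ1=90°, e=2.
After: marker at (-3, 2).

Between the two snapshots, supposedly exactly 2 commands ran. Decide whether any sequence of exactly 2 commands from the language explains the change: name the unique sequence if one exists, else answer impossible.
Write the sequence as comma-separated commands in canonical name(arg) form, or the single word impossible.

initial: config: θ0=90°, θ1=90°, e=2
[1] after extend(-1): config: θ0=90°, θ1=90°, e=1
[2] after extend(-1): config: θ0=90°, θ1=90°, e=0
all 36 alternatives checked — unique.

extend(-1), extend(-1)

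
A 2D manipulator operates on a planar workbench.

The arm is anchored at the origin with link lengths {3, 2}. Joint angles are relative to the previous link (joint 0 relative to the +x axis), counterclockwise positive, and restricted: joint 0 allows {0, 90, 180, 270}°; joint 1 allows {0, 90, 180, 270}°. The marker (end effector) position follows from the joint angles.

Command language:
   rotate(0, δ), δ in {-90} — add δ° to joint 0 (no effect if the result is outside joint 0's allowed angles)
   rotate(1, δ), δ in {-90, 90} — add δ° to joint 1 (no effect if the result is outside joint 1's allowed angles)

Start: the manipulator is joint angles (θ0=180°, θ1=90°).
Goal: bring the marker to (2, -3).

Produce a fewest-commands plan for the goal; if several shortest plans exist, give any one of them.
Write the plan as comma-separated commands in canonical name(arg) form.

rotate(0, -90), rotate(0, -90), rotate(0, -90)

initial: joint angles (θ0=180°, θ1=90°)
1. rotate(0, -90) → joint angles (θ0=90°, θ1=90°)
2. rotate(0, -90) → joint angles (θ0=0°, θ1=90°)
3. rotate(0, -90) → joint angles (θ0=270°, θ1=90°)
shorter routes all fall short; 3 is best.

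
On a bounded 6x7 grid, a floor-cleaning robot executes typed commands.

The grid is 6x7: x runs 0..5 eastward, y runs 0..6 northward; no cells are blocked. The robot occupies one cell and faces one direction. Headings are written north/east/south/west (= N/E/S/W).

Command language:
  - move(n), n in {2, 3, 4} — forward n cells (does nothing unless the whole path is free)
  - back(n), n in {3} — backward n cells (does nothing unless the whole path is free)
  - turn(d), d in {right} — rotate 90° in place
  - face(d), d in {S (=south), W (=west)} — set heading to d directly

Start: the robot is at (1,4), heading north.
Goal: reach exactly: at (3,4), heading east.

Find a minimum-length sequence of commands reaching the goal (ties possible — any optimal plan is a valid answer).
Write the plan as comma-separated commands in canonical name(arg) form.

t0: at (1,4), heading north
t=1 turn(right) ⇒ at (1,4), heading east
t=2 move(2) ⇒ at (3,4), heading east
no 1-step plan works, so 2 is optimal.

turn(right), move(2)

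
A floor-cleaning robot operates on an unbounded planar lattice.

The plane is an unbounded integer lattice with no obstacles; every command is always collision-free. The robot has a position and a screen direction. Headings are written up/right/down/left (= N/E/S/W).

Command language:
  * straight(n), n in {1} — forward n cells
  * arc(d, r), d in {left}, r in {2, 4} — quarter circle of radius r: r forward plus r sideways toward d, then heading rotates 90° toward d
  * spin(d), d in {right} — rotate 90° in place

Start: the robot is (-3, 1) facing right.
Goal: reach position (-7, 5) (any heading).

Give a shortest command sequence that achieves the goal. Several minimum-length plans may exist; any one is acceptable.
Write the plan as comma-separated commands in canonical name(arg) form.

t0: (-3, 1) facing right
[1] after arc(left, 4): (1, 5) facing up
[2] after arc(left, 4): (-3, 9) facing left
[3] after arc(left, 4): (-7, 5) facing down
shorter routes all fall short; 3 is best.

arc(left, 4), arc(left, 4), arc(left, 4)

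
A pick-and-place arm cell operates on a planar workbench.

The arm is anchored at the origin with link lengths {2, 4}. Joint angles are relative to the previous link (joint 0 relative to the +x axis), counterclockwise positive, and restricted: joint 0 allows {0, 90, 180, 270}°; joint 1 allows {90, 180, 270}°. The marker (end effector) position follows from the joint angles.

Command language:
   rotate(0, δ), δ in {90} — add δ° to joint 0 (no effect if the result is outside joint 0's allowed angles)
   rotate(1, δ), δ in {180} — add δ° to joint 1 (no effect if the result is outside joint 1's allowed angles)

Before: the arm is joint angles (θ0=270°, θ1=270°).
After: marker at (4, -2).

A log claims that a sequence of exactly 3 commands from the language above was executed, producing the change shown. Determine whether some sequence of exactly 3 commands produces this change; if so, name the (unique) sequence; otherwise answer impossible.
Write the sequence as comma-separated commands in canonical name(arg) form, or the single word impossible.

from: joint angles (θ0=270°, θ1=270°)
t=1 rotate(1, 180) ⇒ joint angles (θ0=270°, θ1=90°)
t=2 rotate(1, 180) ⇒ joint angles (θ0=270°, θ1=270°)
t=3 rotate(1, 180) ⇒ joint angles (θ0=270°, θ1=90°)
uniquely the one of 8 3-step routes that fits.

rotate(1, 180), rotate(1, 180), rotate(1, 180)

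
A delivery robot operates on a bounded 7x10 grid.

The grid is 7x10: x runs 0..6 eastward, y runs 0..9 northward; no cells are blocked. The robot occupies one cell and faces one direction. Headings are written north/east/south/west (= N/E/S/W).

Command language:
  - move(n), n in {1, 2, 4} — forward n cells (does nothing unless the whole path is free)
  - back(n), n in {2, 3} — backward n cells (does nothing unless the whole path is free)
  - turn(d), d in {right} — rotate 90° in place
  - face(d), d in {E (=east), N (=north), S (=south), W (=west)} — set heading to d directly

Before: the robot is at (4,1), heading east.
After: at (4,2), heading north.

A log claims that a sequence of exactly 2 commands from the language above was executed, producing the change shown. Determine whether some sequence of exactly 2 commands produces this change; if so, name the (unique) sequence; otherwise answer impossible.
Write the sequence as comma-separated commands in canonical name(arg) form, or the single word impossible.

face(N), move(1)

key: running move(1) before face(N) would end elsewhere — order is forced
start: at (4,1), heading east
step 1 (face(N)): at (4,1), heading north
step 2 (move(1)): at (4,2), heading north
no other 2-command option fits: unique.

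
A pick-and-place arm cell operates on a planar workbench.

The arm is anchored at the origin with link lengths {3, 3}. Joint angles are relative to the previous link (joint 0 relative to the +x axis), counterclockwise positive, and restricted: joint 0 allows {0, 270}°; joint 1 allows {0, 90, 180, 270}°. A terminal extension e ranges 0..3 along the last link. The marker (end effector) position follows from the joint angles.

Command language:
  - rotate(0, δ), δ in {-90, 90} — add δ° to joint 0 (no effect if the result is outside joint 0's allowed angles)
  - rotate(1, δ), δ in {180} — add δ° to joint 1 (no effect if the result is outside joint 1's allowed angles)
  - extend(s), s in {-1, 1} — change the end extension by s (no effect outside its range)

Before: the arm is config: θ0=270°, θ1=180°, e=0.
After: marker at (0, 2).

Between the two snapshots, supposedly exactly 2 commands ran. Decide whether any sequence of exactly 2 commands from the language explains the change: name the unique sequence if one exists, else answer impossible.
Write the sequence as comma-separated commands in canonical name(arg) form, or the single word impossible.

start: config: θ0=270°, θ1=180°, e=0
[1] after extend(1): config: θ0=270°, θ1=180°, e=1
[2] after extend(1): config: θ0=270°, θ1=180°, e=2
no rival 2-sequence matches.

extend(1), extend(1)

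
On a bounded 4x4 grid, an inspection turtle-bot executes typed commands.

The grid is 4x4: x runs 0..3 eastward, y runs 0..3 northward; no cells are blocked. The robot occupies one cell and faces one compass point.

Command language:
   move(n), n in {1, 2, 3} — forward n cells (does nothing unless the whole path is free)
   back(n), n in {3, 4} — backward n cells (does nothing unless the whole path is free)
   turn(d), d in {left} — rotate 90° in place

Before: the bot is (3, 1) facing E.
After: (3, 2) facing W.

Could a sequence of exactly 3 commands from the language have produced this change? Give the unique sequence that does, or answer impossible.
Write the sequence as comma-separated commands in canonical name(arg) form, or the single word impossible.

turn(left), move(1), turn(left)

key: cell and facing (now W) both changed — the 3 commands mix motion and turning
from: (3, 1) facing E
t=1 turn(left) ⇒ (3, 1) facing N
t=2 move(1) ⇒ (3, 2) facing N
t=3 turn(left) ⇒ (3, 2) facing W
no other 3-command option fits: unique.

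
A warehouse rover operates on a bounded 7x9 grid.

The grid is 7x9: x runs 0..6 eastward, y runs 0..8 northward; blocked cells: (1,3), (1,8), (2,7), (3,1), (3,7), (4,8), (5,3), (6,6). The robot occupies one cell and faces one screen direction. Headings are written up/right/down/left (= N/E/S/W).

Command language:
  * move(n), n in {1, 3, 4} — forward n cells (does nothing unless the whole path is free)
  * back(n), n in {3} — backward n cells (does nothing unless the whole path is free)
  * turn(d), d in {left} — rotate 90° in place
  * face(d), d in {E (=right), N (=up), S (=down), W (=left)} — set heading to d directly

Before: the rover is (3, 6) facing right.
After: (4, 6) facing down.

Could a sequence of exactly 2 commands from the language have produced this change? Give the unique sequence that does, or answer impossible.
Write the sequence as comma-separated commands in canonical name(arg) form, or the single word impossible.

move(1), face(S)

key: position moved to (4,6) AND the heading swung to S — translation plus rotation needed
from: (3, 6) facing right
[1] after move(1): (4, 6) facing right
[2] after face(S): (4, 6) facing down
uniquely the one of 81 2-step routes that fits.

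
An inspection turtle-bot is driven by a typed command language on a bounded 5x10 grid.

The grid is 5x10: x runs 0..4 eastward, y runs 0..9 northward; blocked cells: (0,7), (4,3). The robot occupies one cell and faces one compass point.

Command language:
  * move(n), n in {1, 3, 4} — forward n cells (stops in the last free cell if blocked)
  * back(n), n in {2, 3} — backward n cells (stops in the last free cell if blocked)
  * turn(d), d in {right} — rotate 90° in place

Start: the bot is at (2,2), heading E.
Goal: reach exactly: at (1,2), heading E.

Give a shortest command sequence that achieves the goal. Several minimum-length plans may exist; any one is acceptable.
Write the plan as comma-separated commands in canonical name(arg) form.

move(3), back(3)

t0: at (2,2), heading E
1. move(3) → at (4,2), heading E
2. back(3) → at (1,2), heading E
no 1-step plan works, so 2 is optimal.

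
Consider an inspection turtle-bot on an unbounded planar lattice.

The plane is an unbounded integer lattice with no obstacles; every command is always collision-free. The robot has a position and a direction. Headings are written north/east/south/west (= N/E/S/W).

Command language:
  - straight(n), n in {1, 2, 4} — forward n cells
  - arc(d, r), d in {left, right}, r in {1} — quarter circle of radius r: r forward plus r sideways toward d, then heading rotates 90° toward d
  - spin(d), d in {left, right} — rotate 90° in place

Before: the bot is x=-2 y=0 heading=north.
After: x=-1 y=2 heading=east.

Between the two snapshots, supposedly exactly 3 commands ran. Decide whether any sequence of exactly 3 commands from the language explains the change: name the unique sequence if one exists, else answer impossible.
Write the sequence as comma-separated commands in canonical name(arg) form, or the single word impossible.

key: position moved to (-1,2) AND the heading swung to E — translation plus rotation needed
t0: x=-2 y=0 heading=north
1. straight(2) → x=-2 y=2 heading=north
2. spin(right) → x=-2 y=2 heading=east
3. straight(1) → x=-1 y=2 heading=east
no rival 3-sequence matches.

straight(2), spin(right), straight(1)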